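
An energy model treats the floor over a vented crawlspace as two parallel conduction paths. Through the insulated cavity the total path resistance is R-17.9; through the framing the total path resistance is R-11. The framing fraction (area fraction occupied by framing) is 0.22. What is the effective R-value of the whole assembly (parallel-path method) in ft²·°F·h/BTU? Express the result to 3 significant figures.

15.7 ft²·°F·h/BTU

U_eff = 0.78/17.9 + 0.22/11 = 0.04358 + 0.02 = 0.06358
R_eff = 1/U_eff = 15.73 ft²·°F·h/BTU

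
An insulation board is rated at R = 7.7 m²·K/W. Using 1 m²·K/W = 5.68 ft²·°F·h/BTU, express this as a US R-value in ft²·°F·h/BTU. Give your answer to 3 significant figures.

43.7 ft²·°F·h/BTU

R_US = 7.7 × 5.68 = 43.74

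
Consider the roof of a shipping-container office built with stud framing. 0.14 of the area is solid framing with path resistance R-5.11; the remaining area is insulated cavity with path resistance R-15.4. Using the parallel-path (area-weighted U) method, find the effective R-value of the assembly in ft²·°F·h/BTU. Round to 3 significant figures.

U_eff = 0.86/15.4 + 0.14/5.11 = 0.05584 + 0.0274 = 0.08324
R_eff = 1/U_eff = 12.01 ft²·°F·h/BTU

12.0 ft²·°F·h/BTU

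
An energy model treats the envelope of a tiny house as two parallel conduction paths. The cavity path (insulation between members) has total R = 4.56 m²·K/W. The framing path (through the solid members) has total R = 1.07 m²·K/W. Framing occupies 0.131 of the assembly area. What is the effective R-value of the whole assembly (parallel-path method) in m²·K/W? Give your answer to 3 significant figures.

3.19 m²·K/W

U_eff = 0.869/4.56 + 0.131/1.07 = 0.1906 + 0.1224 = 0.313
R_eff = 1/U_eff = 3.195 m²·K/W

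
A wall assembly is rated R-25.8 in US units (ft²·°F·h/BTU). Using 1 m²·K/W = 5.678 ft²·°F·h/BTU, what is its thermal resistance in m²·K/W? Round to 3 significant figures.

4.54 m²·K/W

R_SI = 25.8/5.678 = 4.544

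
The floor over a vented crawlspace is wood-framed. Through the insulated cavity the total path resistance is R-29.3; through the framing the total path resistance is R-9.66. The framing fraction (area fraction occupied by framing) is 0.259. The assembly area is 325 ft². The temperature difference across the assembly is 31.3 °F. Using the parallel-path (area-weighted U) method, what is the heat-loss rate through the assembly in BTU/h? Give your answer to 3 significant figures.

U_eff = 0.741/29.3 + 0.259/9.66 = 0.02529 + 0.02681 = 0.0521
R_eff = 1/U_eff = 19.19 ft²·°F·h/BTU
Q = 325 × 31.3 / 19.19 = 530 BTU/h

530 BTU/h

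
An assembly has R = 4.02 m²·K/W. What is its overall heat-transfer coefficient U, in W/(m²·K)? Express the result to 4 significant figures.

0.2488 W/(m²·K)

U = 1/R = 1/4.02 = 0.24876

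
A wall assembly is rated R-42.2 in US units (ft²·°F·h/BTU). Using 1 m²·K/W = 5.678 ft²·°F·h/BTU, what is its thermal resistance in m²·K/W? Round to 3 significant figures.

7.43 m²·K/W

R_SI = 42.2/5.678 = 7.432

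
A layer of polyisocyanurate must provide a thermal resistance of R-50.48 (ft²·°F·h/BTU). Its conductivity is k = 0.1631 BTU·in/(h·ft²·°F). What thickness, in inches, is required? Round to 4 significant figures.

8.233 in

L = R × k = 50.48 × 0.1631 = 8.2333 in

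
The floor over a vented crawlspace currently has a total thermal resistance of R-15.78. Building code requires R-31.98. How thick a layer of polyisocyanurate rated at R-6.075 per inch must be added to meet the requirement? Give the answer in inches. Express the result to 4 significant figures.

ΔR = 31.98 − 15.78 = 16.2 ft²·°F·h/BTU
L = ΔR / (R/in) = 16.2/6.075 = 2.6667 in

2.667 in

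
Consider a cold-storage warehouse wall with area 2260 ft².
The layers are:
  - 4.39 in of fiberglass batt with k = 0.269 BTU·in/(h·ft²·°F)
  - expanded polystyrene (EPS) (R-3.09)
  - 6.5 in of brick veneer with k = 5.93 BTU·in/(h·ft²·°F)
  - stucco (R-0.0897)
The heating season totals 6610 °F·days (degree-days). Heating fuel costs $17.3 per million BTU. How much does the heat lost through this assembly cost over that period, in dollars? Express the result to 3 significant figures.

301 dollars

4.39/0.269 = 16.32
6.5/5.93 = 1.096
R_total = 16.32 + 3.09 + 1.096 + 0.0897 = 20.6 ft²·°F·h/BTU
E = A × HDD × 24 / R = 2260 × 6610 × 24 / 20.6 = 17410000 BTU
Cost = 17410000/10⁶ × 17.3 = $301.2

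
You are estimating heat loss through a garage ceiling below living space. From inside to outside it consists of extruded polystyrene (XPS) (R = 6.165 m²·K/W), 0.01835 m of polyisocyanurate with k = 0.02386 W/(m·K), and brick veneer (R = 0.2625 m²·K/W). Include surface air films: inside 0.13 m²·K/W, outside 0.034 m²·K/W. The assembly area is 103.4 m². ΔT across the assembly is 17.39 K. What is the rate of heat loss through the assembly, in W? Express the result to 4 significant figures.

0.01835/0.02386 = 0.76907
R_total = 0.13 + 6.165 + 0.76907 + 0.2625 + 0.034 = 7.3606 m²·K/W
Q = A·ΔT/R = 103.4 × 17.39 / 7.3606 = 244.29 W

244.3 W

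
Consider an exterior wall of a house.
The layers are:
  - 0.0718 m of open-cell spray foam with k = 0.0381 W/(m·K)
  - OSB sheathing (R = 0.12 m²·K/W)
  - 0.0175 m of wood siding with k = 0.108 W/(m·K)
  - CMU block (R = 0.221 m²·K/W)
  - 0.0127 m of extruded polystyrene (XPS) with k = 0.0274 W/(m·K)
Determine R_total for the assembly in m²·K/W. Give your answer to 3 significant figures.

0.0718/0.0381 = 1.885
0.0175/0.108 = 0.162
0.0127/0.0274 = 0.4635
R_total = 1.885 + 0.12 + 0.162 + 0.221 + 0.4635 = 2.851 m²·K/W

2.85 m²·K/W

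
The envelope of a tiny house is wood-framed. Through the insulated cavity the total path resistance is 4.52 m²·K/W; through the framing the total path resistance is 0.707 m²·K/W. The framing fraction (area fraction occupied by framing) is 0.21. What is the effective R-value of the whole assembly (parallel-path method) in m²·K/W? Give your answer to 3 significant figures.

2.12 m²·K/W

U_eff = 0.79/4.52 + 0.21/0.707 = 0.1748 + 0.297 = 0.4718
R_eff = 1/U_eff = 2.12 m²·K/W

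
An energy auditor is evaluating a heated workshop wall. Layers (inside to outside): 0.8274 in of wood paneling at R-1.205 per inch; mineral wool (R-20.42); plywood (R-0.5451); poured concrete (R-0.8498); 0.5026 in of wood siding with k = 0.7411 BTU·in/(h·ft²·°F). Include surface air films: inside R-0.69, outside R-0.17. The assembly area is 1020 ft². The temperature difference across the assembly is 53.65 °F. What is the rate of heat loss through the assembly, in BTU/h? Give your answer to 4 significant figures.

0.8274 × 1.205 = 0.99702
0.5026/0.7411 = 0.67818
R_total = 0.69 + 0.99702 + 20.42 + 0.5451 + 0.8498 + 0.67818 + 0.17 = 24.35 ft²·°F·h/BTU
Q = A·ΔT/R = 1020 × 53.65 / 24.35 = 2247.3 BTU/h

2247 BTU/h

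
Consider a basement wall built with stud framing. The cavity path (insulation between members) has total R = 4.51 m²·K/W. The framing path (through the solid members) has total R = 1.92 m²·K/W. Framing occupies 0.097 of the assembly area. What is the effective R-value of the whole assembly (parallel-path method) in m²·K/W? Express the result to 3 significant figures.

U_eff = 0.903/4.51 + 0.097/1.92 = 0.2002 + 0.05052 = 0.2507
R_eff = 1/U_eff = 3.988 m²·K/W

3.99 m²·K/W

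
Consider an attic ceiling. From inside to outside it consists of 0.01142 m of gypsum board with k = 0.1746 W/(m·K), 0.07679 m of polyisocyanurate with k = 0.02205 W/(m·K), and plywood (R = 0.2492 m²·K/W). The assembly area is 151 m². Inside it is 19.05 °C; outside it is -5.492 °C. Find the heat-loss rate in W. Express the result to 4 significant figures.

976.0 W

0.01142/0.1746 = 0.065407
0.07679/0.02205 = 3.4825
R_total = 0.065407 + 3.4825 + 0.2492 = 3.7971 m²·K/W
Q = A·ΔT/R = 151 × (19.05 − (-5.492)) / 3.7971 = 975.95 W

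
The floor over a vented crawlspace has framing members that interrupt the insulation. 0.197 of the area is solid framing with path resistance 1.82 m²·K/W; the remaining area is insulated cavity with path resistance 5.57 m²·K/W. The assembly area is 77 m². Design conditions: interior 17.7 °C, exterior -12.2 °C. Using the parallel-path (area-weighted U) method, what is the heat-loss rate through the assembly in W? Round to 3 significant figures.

581 W

U_eff = 0.803/5.57 + 0.197/1.82 = 0.1442 + 0.1082 = 0.2524
R_eff = 1/U_eff = 3.962 m²·K/W
Q = 77 × (17.7 − (-12.2)) / 3.962 = 581.1 W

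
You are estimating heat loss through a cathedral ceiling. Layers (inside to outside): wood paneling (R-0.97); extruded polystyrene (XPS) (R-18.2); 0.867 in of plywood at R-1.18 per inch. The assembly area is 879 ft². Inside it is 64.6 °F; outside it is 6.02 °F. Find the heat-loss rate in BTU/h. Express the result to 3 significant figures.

0.867 × 1.18 = 1.023
R_total = 0.97 + 18.2 + 1.023 = 20.19 ft²·°F·h/BTU
Q = A·ΔT/R = 879 × (64.6 − 6.02) / 20.19 = 2550 BTU/h

2550 BTU/h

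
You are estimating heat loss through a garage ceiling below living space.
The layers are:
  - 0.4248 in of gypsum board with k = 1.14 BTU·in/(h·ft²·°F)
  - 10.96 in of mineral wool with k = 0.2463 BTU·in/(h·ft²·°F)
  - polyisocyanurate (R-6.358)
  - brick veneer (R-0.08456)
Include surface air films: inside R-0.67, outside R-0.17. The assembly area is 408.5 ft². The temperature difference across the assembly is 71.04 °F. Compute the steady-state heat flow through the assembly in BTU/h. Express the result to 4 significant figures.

556.4 BTU/h

0.4248/1.14 = 0.37263
10.96/0.2463 = 44.499
R_total = 0.67 + 0.37263 + 44.499 + 6.358 + 0.08456 + 0.17 = 52.154 ft²·°F·h/BTU
Q = A·ΔT/R = 408.5 × 71.04 / 52.154 = 556.43 BTU/h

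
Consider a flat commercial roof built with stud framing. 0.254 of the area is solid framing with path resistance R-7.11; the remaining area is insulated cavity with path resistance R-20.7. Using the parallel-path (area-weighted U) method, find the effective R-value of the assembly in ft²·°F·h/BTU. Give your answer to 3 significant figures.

U_eff = 0.746/20.7 + 0.254/7.11 = 0.03604 + 0.03572 = 0.07176
R_eff = 1/U_eff = 13.93 ft²·°F·h/BTU

13.9 ft²·°F·h/BTU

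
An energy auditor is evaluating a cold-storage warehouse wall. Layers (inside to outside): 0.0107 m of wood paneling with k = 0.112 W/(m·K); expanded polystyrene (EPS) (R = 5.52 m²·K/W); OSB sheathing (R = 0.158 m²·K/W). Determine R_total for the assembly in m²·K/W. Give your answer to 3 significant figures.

5.77 m²·K/W

0.0107/0.112 = 0.09554
R_total = 0.09554 + 5.52 + 0.158 = 5.774 m²·K/W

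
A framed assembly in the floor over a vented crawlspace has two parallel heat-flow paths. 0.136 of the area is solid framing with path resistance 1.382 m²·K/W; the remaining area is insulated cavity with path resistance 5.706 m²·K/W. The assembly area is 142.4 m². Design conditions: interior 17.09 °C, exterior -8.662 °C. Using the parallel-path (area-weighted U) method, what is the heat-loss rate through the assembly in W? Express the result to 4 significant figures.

916.1 W

U_eff = 0.864/5.706 + 0.136/1.382 = 0.15142 + 0.098408 = 0.24983
R_eff = 1/U_eff = 4.0028 m²·K/W
Q = 142.4 × (17.09 − (-8.662)) / 4.0028 = 916.14 W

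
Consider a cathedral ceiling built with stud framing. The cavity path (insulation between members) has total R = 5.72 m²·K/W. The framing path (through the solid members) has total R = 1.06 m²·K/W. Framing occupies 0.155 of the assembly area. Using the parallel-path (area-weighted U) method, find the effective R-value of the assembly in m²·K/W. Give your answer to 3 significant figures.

3.40 m²·K/W

U_eff = 0.845/5.72 + 0.155/1.06 = 0.1477 + 0.1462 = 0.294
R_eff = 1/U_eff = 3.402 m²·K/W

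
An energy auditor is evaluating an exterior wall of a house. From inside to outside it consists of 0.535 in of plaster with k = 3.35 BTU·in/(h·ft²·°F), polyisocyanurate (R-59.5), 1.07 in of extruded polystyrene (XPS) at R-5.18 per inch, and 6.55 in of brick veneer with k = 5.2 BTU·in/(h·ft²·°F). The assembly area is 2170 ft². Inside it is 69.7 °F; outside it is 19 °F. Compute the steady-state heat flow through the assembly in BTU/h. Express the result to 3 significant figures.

1660 BTU/h

0.535/3.35 = 0.1597
1.07 × 5.18 = 5.543
6.55/5.2 = 1.26
R_total = 0.1597 + 59.5 + 5.543 + 1.26 = 66.46 ft²·°F·h/BTU
Q = A·ΔT/R = 2170 × (69.7 − 19) / 66.46 = 1655 BTU/h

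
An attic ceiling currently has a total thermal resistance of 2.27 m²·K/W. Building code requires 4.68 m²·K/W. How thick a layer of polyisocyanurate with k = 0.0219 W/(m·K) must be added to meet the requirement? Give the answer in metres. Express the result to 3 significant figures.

ΔR = 4.68 − 2.27 = 2.41 m²·K/W
L = ΔR × k = 2.41 × 0.0219 = 0.05278 m

0.0528 m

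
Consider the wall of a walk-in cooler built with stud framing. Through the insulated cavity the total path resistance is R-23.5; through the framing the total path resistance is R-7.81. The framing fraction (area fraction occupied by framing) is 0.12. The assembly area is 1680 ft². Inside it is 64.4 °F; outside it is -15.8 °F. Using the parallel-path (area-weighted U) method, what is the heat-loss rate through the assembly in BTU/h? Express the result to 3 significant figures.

U_eff = 0.88/23.5 + 0.12/7.81 = 0.03745 + 0.01536 = 0.05281
R_eff = 1/U_eff = 18.94 ft²·°F·h/BTU
Q = 1680 × (64.4 − (-15.8)) / 18.94 = 7116 BTU/h

7120 BTU/h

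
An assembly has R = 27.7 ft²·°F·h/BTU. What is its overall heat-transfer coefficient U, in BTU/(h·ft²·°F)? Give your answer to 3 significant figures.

0.0361 BTU/(h·ft²·°F)

U = 1/R = 1/27.7 = 0.0361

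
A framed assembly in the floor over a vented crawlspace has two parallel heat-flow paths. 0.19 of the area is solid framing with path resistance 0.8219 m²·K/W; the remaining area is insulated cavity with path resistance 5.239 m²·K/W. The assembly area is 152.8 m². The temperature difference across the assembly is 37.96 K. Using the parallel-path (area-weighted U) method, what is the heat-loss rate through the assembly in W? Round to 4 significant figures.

U_eff = 0.81/5.239 + 0.19/0.8219 = 0.15461 + 0.23117 = 0.38578
R_eff = 1/U_eff = 2.5921 m²·K/W
Q = 152.8 × 37.96 / 2.5921 = 2237.6 W

2238 W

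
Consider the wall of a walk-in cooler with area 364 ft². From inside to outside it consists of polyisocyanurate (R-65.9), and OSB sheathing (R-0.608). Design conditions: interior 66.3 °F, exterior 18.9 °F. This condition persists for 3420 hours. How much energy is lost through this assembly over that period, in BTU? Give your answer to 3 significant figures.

R_total = 65.9 + 0.608 = 66.51 ft²·°F·h/BTU
Q = 364 × (66.3 − 18.9) / 66.51 = 259.4 BTU/h
E = 259.4 × 3420 = 887200 BTU

887000 BTU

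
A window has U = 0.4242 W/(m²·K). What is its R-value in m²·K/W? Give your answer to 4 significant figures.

R = 1/U = 1/0.4242 = 2.3574

2.357 m²·K/W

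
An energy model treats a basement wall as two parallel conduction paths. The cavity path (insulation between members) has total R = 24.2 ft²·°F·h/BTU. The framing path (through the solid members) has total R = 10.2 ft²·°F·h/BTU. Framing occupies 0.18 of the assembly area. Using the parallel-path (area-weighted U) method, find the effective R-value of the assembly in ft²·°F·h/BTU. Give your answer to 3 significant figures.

U_eff = 0.82/24.2 + 0.18/10.2 = 0.03388 + 0.01765 = 0.05153
R_eff = 1/U_eff = 19.41 ft²·°F·h/BTU

19.4 ft²·°F·h/BTU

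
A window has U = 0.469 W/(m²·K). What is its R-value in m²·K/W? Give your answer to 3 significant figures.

R = 1/U = 1/0.469 = 2.132

2.13 m²·K/W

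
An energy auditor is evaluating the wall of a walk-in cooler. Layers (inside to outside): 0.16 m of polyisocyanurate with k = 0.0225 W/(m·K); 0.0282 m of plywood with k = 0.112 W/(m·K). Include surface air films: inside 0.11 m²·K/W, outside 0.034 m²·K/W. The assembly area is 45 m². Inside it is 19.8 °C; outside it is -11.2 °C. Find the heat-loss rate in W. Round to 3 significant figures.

0.16/0.0225 = 7.111
0.0282/0.112 = 0.2518
R_total = 0.11 + 7.111 + 0.2518 + 0.034 = 7.507 m²·K/W
Q = A·ΔT/R = 45 × (19.8 − (-11.2)) / 7.507 = 185.8 W

186 W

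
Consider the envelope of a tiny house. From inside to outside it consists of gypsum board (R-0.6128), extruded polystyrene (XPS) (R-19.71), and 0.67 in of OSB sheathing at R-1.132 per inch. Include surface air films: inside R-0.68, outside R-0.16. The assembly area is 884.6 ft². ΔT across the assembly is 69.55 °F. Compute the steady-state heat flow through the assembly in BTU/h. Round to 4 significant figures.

0.67 × 1.132 = 0.75844
R_total = 0.68 + 0.6128 + 19.71 + 0.75844 + 0.16 = 21.921 ft²·°F·h/BTU
Q = A·ΔT/R = 884.6 × 69.55 / 21.921 = 2806.6 BTU/h

2807 BTU/h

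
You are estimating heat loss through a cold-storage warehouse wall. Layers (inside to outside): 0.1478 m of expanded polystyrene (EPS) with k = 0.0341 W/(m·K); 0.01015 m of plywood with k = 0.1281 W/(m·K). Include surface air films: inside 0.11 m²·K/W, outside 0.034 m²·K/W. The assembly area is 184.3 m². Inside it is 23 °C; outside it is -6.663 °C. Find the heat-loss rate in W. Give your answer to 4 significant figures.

0.1478/0.0341 = 4.3343
0.01015/0.1281 = 0.079235
R_total = 0.11 + 4.3343 + 0.079235 + 0.034 = 4.5575 m²·K/W
Q = A·ΔT/R = 184.3 × (23 − (-6.663)) / 4.5575 = 1199.5 W

1200 W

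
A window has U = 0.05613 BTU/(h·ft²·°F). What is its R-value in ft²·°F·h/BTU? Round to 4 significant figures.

17.82 ft²·°F·h/BTU

R = 1/U = 1/0.05613 = 17.816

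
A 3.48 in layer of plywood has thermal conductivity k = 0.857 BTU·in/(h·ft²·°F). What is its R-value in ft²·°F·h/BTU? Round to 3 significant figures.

R = L/k = 3.48/0.857 = 4.061 ft²·°F·h/BTU

4.06 ft²·°F·h/BTU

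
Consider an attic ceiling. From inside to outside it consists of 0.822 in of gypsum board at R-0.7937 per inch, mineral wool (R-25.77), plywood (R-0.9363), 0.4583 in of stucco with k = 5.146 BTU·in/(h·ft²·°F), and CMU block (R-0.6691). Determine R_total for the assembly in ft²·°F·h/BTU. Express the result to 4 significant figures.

28.12 ft²·°F·h/BTU

0.822 × 0.7937 = 0.65242
0.4583/5.146 = 0.089059
R_total = 0.65242 + 25.77 + 0.9363 + 0.089059 + 0.6691 = 28.117 ft²·°F·h/BTU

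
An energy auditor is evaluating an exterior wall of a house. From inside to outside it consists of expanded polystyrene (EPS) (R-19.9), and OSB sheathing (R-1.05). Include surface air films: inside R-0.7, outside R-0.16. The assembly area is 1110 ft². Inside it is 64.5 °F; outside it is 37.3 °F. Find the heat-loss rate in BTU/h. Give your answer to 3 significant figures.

R_total = 0.7 + 19.9 + 1.05 + 0.16 = 21.81 ft²·°F·h/BTU
Q = A·ΔT/R = 1110 × (64.5 − 37.3) / 21.81 = 1384 BTU/h

1380 BTU/h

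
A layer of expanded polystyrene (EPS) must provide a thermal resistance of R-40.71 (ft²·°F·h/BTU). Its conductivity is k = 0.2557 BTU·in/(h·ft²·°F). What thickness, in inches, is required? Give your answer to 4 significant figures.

L = R × k = 40.71 × 0.2557 = 10.41 in

10.41 in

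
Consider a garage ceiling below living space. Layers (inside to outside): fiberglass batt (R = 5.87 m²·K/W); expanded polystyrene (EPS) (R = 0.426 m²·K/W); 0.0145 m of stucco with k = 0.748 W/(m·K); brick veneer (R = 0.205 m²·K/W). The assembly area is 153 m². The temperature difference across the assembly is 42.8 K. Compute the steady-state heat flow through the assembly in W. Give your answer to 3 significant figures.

0.0145/0.748 = 0.01939
R_total = 5.87 + 0.426 + 0.01939 + 0.205 = 6.52 m²·K/W
Q = A·ΔT/R = 153 × 42.8 / 6.52 = 1004 W

1000 W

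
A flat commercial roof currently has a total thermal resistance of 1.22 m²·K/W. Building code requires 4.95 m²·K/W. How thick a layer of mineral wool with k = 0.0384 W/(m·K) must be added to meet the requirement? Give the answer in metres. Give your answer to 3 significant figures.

ΔR = 4.95 − 1.22 = 3.73 m²·K/W
L = ΔR × k = 3.73 × 0.0384 = 0.1432 m

0.143 m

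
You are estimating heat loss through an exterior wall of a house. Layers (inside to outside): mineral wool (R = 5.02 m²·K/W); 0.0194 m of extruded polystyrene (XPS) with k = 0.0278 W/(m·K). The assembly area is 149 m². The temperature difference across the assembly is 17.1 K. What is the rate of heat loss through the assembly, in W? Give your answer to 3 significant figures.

0.0194/0.0278 = 0.6978
R_total = 5.02 + 0.6978 = 5.718 m²·K/W
Q = A·ΔT/R = 149 × 17.1 / 5.718 = 445.6 W

446 W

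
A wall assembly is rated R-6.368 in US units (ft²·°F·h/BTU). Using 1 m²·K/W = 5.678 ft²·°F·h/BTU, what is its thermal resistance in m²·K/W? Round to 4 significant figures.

1.122 m²·K/W

R_SI = 6.368/5.678 = 1.1215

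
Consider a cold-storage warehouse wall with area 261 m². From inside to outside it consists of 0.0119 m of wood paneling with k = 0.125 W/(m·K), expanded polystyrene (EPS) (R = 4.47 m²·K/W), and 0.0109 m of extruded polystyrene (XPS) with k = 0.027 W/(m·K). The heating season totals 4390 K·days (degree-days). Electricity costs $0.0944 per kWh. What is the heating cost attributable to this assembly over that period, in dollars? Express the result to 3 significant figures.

522 dollars

0.0119/0.125 = 0.0952
0.0109/0.027 = 0.4037
R_total = 0.0952 + 4.47 + 0.4037 = 4.969 m²·K/W
E = A × HDD × 24 / R / 1000 = 261 × 4390 × 24 / 4.969 / 1000 = 5534 kWh
Cost = 5534 × 0.0944 = $522.4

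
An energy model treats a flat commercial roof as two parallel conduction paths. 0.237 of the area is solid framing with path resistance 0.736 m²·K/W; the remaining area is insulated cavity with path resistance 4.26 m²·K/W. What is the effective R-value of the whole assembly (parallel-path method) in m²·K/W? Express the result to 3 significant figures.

2.00 m²·K/W

U_eff = 0.763/4.26 + 0.237/0.736 = 0.1791 + 0.322 = 0.5011
R_eff = 1/U_eff = 1.996 m²·K/W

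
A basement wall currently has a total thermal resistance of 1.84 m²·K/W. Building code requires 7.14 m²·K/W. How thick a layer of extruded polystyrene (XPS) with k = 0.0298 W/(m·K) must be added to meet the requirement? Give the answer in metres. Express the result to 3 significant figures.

0.158 m

ΔR = 7.14 − 1.84 = 5.3 m²·K/W
L = ΔR × k = 5.3 × 0.0298 = 0.1579 m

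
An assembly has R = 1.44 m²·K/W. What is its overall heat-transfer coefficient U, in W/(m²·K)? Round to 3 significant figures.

0.694 W/(m²·K)

U = 1/R = 1/1.44 = 0.6944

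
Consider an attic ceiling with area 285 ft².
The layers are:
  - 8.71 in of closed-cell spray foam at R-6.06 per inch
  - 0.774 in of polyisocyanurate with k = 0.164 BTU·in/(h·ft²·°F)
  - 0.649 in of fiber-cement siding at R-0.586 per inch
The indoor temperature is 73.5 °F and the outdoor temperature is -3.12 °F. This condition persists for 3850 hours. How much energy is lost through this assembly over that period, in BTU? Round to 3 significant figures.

8.71 × 6.06 = 52.78
0.774/0.164 = 4.72
0.649 × 0.586 = 0.3803
R_total = 52.78 + 4.72 + 0.3803 = 57.88 ft²·°F·h/BTU
Q = 285 × (73.5 − (-3.12)) / 57.88 = 377.3 BTU/h
E = 377.3 × 3850 = 1452000 BTU

1450000 BTU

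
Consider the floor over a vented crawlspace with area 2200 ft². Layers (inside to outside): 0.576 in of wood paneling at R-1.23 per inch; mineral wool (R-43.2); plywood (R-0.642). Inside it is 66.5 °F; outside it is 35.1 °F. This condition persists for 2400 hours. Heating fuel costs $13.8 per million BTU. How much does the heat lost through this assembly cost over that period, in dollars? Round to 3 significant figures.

51.4 dollars

0.576 × 1.23 = 0.7085
R_total = 0.7085 + 43.2 + 0.642 = 44.55 ft²·°F·h/BTU
Q = 2200 × (66.5 − 35.1) / 44.55 = 1551 BTU/h
E = 1551 × 2400 = 3721000 BTU
Cost = 3721000/10⁶ × 13.8 = $51.36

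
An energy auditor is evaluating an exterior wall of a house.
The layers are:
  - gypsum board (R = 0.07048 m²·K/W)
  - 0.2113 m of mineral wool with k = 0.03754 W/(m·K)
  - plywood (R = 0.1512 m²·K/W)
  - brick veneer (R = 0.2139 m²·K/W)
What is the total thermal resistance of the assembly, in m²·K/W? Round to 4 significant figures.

6.064 m²·K/W

0.2113/0.03754 = 5.6287
R_total = 0.07048 + 5.6287 + 0.1512 + 0.2139 = 6.0642 m²·K/W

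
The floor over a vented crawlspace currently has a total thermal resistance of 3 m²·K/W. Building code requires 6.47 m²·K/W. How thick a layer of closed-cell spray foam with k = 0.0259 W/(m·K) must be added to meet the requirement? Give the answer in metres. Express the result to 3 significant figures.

0.0899 m

ΔR = 6.47 − 3 = 3.47 m²·K/W
L = ΔR × k = 3.47 × 0.0259 = 0.08987 m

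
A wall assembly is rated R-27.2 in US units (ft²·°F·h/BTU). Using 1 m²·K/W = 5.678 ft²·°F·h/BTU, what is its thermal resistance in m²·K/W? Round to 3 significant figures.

4.79 m²·K/W

R_SI = 27.2/5.678 = 4.79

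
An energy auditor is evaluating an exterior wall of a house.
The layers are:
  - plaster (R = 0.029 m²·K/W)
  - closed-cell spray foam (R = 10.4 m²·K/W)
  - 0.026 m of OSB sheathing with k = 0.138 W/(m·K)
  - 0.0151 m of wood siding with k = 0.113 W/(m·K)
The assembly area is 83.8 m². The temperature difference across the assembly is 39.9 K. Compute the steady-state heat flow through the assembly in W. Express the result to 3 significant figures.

311 W

0.026/0.138 = 0.1884
0.0151/0.113 = 0.1336
R_total = 0.029 + 10.4 + 0.1884 + 0.1336 = 10.75 m²·K/W
Q = A·ΔT/R = 83.8 × 39.9 / 10.75 = 311 W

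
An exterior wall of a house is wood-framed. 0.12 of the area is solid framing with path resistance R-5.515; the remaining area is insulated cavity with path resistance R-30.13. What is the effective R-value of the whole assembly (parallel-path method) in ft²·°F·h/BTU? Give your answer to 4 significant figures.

19.62 ft²·°F·h/BTU

U_eff = 0.88/30.13 + 0.12/5.515 = 0.029207 + 0.021759 = 0.050966
R_eff = 1/U_eff = 19.621 ft²·°F·h/BTU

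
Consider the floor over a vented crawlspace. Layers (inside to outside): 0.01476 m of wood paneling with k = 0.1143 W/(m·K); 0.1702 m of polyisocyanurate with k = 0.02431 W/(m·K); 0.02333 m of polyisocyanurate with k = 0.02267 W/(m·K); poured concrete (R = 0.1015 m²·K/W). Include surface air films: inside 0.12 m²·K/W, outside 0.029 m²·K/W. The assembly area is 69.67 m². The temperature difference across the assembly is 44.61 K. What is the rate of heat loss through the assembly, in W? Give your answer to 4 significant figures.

369.6 W

0.01476/0.1143 = 0.12913
0.1702/0.02431 = 7.0012
0.02333/0.02267 = 1.0291
R_total = 0.12 + 0.12913 + 7.0012 + 1.0291 + 0.1015 + 0.029 = 8.41 m²·K/W
Q = A·ΔT/R = 69.67 × 44.61 / 8.41 = 369.56 W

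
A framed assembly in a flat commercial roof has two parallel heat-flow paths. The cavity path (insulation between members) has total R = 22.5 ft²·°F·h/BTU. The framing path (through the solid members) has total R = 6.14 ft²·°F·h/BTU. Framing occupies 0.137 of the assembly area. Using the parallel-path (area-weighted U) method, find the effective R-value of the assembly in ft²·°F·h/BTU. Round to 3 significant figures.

U_eff = 0.863/22.5 + 0.137/6.14 = 0.03836 + 0.02231 = 0.06067
R_eff = 1/U_eff = 16.48 ft²·°F·h/BTU

16.5 ft²·°F·h/BTU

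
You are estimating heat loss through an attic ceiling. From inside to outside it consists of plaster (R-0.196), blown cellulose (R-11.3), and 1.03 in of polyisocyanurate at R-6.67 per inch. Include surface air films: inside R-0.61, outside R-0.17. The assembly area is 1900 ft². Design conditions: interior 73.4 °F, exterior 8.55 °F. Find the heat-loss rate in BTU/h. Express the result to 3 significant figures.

1.03 × 6.67 = 6.87
R_total = 0.61 + 0.196 + 11.3 + 6.87 + 0.17 = 19.15 ft²·°F·h/BTU
Q = A·ΔT/R = 1900 × (73.4 − 8.55) / 19.15 = 6436 BTU/h

6440 BTU/h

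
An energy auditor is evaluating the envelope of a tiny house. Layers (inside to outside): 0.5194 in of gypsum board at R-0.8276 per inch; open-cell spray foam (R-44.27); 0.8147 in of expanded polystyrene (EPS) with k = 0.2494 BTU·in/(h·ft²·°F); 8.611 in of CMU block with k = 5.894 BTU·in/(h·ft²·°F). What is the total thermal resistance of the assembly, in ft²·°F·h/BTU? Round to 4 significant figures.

49.43 ft²·°F·h/BTU

0.5194 × 0.8276 = 0.42986
0.8147/0.2494 = 3.2666
8.611/5.894 = 1.461
R_total = 0.42986 + 44.27 + 3.2666 + 1.461 = 49.427 ft²·°F·h/BTU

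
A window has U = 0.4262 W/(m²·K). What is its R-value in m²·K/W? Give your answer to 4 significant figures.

2.346 m²·K/W

R = 1/U = 1/0.4262 = 2.3463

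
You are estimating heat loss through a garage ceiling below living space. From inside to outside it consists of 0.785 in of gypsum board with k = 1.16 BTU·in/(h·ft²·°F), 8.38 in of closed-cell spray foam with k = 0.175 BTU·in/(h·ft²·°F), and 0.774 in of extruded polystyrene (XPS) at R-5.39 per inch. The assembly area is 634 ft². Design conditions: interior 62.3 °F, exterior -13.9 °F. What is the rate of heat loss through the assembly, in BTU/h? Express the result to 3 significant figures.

916 BTU/h

0.785/1.16 = 0.6767
8.38/0.175 = 47.89
0.774 × 5.39 = 4.172
R_total = 0.6767 + 47.89 + 4.172 = 52.73 ft²·°F·h/BTU
Q = A·ΔT/R = 634 × (62.3 − (-13.9)) / 52.73 = 916.1 BTU/h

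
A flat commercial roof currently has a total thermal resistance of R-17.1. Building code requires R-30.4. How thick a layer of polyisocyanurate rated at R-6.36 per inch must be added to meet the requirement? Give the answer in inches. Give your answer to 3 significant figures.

ΔR = 30.4 − 17.1 = 13.3 ft²·°F·h/BTU
L = ΔR / (R/in) = 13.3/6.36 = 2.091 in

2.09 in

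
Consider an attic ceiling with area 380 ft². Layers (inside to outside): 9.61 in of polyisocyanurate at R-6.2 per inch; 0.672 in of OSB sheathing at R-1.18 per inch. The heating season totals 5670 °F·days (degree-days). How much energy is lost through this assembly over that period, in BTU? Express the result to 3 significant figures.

9.61 × 6.2 = 59.58
0.672 × 1.18 = 0.793
R_total = 59.58 + 0.793 = 60.37 ft²·°F·h/BTU
E = A × HDD × 24 / R = 380 × 5670 × 24 / 60.37 = 856500 BTU

856000 BTU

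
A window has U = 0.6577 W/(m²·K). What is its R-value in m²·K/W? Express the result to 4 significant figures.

1.520 m²·K/W

R = 1/U = 1/0.6577 = 1.5205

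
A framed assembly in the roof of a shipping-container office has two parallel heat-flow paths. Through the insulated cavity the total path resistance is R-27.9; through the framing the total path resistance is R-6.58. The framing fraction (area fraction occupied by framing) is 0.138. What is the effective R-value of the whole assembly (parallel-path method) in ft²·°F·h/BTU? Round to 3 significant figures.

19.3 ft²·°F·h/BTU

U_eff = 0.862/27.9 + 0.138/6.58 = 0.0309 + 0.02097 = 0.05187
R_eff = 1/U_eff = 19.28 ft²·°F·h/BTU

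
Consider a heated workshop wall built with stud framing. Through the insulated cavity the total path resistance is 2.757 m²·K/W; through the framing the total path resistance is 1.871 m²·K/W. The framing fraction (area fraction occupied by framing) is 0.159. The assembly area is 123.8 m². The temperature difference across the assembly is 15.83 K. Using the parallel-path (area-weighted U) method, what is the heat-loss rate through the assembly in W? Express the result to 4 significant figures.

U_eff = 0.841/2.757 + 0.159/1.871 = 0.30504 + 0.084981 = 0.39002
R_eff = 1/U_eff = 2.564 m²·K/W
Q = 123.8 × 15.83 / 2.564 = 764.35 W

764.3 W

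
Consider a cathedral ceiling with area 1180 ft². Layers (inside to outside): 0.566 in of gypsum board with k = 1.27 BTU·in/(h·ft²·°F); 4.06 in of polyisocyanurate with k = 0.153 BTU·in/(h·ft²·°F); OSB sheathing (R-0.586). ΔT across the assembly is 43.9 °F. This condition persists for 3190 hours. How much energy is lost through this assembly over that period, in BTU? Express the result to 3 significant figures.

0.566/1.27 = 0.4457
4.06/0.153 = 26.54
R_total = 0.4457 + 26.54 + 0.586 = 27.57 ft²·°F·h/BTU
Q = 1180 × 43.9 / 27.57 = 1879 BTU/h
E = 1879 × 3190 = 5994000 BTU

5990000 BTU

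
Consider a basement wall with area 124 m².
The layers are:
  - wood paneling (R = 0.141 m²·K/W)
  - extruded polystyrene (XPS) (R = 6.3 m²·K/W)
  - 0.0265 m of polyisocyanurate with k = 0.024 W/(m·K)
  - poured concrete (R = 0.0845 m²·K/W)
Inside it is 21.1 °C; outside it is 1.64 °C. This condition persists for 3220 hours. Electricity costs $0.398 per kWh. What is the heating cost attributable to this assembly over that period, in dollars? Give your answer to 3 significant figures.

405 dollars

0.0265/0.024 = 1.104
R_total = 0.141 + 6.3 + 1.104 + 0.0845 = 7.63 m²·K/W
Q = 124 × (21.1 − 1.64) / 7.63 = 316.3 W
E = 316.3 W × 3220 h / 1000 = 1018 kWh
Cost = 1018 × 0.398 = $405.3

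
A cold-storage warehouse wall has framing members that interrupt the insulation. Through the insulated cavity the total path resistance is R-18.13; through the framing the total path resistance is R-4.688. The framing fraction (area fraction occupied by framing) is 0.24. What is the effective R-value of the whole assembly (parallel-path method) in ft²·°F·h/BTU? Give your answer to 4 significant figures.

U_eff = 0.76/18.13 + 0.24/4.688 = 0.041919 + 0.051195 = 0.093114
R_eff = 1/U_eff = 10.74 ft²·°F·h/BTU

10.74 ft²·°F·h/BTU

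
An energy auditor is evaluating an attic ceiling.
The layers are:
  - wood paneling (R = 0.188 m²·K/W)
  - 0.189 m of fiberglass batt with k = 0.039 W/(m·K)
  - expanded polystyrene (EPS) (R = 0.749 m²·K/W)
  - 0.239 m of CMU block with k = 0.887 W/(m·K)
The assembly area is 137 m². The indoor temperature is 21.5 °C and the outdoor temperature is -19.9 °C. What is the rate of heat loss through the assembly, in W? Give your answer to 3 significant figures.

937 W

0.189/0.039 = 4.846
0.239/0.887 = 0.2694
R_total = 0.188 + 4.846 + 0.749 + 0.2694 = 6.053 m²·K/W
Q = A·ΔT/R = 137 × (21.5 − (-19.9)) / 6.053 = 937.1 W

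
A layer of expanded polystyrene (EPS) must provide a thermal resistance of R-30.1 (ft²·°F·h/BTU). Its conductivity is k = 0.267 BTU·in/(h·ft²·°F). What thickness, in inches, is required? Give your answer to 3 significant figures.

L = R × k = 30.1 × 0.267 = 8.037 in

8.04 in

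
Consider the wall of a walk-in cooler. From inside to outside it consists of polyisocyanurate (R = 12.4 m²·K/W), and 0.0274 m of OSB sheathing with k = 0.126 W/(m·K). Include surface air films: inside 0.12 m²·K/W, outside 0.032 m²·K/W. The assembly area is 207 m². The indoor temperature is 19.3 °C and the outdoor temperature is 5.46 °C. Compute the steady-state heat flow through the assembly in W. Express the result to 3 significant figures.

224 W

0.0274/0.126 = 0.2175
R_total = 0.12 + 12.4 + 0.2175 + 0.032 = 12.77 m²·K/W
Q = A·ΔT/R = 207 × (19.3 − 5.46) / 12.77 = 224.4 W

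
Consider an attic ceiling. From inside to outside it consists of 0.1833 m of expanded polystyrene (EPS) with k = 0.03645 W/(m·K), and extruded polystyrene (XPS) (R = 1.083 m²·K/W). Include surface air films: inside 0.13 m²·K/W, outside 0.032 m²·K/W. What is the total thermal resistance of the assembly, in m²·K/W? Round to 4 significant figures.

0.1833/0.03645 = 5.0288
R_total = 0.13 + 5.0288 + 1.083 + 0.032 = 6.2738 m²·K/W

6.274 m²·K/W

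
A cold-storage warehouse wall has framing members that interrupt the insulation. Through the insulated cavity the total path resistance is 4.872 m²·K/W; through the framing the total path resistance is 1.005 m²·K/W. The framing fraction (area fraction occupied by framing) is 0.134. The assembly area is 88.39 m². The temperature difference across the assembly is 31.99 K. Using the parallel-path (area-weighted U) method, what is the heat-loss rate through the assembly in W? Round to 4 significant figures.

879.6 W

U_eff = 0.866/4.872 + 0.134/1.005 = 0.17775 + 0.13333 = 0.31108
R_eff = 1/U_eff = 3.2146 m²·K/W
Q = 88.39 × 31.99 / 3.2146 = 879.62 W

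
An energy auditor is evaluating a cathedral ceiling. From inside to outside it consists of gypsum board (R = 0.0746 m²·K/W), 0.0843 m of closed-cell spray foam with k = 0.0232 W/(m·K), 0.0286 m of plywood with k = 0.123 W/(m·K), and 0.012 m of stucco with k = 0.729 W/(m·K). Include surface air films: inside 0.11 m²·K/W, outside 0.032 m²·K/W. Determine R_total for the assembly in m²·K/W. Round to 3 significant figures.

0.0843/0.0232 = 3.634
0.0286/0.123 = 0.2325
0.012/0.729 = 0.01646
R_total = 0.11 + 0.0746 + 3.634 + 0.2325 + 0.01646 + 0.032 = 4.099 m²·K/W

4.10 m²·K/W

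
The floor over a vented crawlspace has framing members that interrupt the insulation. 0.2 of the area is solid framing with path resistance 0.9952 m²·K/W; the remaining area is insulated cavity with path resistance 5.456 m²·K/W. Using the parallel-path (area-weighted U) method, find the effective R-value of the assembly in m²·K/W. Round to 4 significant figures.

U_eff = 0.8/5.456 + 0.2/0.9952 = 0.14663 + 0.20096 = 0.34759
R_eff = 1/U_eff = 2.8769 m²·K/W

2.877 m²·K/W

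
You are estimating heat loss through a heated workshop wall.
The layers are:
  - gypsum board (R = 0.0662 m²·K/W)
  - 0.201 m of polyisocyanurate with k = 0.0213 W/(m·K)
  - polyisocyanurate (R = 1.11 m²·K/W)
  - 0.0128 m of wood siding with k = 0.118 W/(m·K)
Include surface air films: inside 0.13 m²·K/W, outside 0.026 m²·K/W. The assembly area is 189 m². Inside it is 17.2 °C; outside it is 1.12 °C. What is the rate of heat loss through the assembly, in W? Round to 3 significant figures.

0.201/0.0213 = 9.437
0.0128/0.118 = 0.1085
R_total = 0.13 + 0.0662 + 9.437 + 1.11 + 0.1085 + 0.026 = 10.88 m²·K/W
Q = A·ΔT/R = 189 × (17.2 − 1.12) / 10.88 = 279.4 W

279 W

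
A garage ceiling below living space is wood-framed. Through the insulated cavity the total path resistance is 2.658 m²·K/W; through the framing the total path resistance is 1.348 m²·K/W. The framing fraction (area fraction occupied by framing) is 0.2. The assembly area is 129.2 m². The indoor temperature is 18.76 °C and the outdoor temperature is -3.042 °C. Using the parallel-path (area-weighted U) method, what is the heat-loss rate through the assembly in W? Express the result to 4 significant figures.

U_eff = 0.8/2.658 + 0.2/1.348 = 0.30098 + 0.14837 = 0.44935
R_eff = 1/U_eff = 2.2255 m²·K/W
Q = 129.2 × (18.76 − (-3.042)) / 2.2255 = 1265.7 W

1266 W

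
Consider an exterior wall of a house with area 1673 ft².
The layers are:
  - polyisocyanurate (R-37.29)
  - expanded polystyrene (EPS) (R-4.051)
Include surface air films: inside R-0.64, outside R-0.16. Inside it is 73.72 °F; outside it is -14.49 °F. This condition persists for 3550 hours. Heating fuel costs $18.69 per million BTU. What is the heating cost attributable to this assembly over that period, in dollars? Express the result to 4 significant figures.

232.4 dollars

R_total = 0.64 + 37.29 + 4.051 + 0.16 = 42.141 ft²·°F·h/BTU
Q = 1673 × (73.72 − (-14.49)) / 42.141 = 3501.9 BTU/h
E = 3501.9 × 3550 = 12432000 BTU
Cost = 12432000/10⁶ × 18.69 = $232.35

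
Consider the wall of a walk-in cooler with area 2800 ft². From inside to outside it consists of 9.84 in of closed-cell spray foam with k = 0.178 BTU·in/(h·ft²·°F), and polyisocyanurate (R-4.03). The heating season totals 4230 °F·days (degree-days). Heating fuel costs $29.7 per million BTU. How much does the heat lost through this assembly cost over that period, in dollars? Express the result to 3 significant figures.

9.84/0.178 = 55.28
R_total = 55.28 + 4.03 = 59.31 ft²·°F·h/BTU
E = A × HDD × 24 / R = 2800 × 4230 × 24 / 59.31 = 4793000 BTU
Cost = 4793000/10⁶ × 29.7 = $142.3

142 dollars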